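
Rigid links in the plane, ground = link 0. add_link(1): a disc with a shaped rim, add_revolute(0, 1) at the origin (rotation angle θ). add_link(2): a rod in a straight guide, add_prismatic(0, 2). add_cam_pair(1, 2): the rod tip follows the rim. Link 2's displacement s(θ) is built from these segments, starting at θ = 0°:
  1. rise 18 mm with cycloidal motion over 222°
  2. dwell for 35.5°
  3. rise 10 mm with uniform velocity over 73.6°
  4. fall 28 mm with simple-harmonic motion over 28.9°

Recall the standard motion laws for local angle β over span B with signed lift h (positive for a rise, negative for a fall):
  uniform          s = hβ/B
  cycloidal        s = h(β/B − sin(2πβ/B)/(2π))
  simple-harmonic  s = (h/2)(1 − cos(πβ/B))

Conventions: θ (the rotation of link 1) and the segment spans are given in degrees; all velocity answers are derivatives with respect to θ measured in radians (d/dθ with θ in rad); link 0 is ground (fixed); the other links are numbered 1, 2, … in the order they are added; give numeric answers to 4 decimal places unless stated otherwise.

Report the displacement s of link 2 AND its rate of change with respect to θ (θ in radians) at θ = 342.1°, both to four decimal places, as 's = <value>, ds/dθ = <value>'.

segment 1 (0° to 222°, cycloidal, h = 18) is passed completely: s = 0.0000 + (18) = 18.0000
segment 2 (222° to 257.5°, dwell): s unchanged at 18.0000
segment 3 (257.5° to 331.1°, uniform, h = 10) is passed completely: s = 18.0000 + (10) = 28.0000
θ = 342.1° falls in segment 4 (331.1° to 360°, simple-harmonic, h = -28): β = 342.1 − 331.1 = 11°, B = 28.9°; Δs = -28/2·(1 − cos(π·0.3806)) = -8.8717; s = 28.0000 − 8.8717 = 19.1283
velocity in seg [331.1°–360°] (simple-harmonic), θ in radians: β = 11° = 0.1920 rad, B = 28.9° = 0.5044 rad; ds/dθ = (πh/(2B)) sin(πβ/B) = (π·(-28)/(2·0.5044)) sin(π·0.3806) = -81.136590 mm/rad

s = 19.1283, ds/dθ = -81.1366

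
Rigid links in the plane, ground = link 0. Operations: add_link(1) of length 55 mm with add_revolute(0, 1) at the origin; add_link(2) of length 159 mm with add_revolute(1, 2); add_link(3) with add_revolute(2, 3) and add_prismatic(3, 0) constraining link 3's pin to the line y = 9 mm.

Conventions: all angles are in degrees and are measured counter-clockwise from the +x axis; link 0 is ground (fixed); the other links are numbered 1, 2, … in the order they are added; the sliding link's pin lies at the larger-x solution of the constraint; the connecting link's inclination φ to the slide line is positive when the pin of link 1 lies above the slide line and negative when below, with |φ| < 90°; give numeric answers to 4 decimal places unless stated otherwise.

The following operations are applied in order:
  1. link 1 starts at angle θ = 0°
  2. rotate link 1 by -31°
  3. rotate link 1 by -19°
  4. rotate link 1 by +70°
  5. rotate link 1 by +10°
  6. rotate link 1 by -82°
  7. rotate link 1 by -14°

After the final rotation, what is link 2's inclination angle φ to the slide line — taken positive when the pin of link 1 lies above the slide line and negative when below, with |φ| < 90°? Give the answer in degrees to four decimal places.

geometry: r = 55 mm, L = 159 mm, e = 9 mm; θ starts at 0°
rotate link 1 by -31°: θ ← 0° -31° = -31°
rotate link 1 by -19°: θ ← -31° -19° = -50°
rotate link 1 by +70°: θ ← -50° +70° = 20°
rotate link 1 by +10°: θ ← 20° +10° = 30°
rotate link 1 by -82°: θ ← 30° -82° = -52°
rotate link 1 by -14°: θ ← -52° -14° = -66°
h = r sin θ − e = -50.245000 − 9 = -59.245000
sin φ = h / L = -59.245000 / 159 = -0.37261006
φ = arcsin(-0.37261006) = -21.876677°

-21.8767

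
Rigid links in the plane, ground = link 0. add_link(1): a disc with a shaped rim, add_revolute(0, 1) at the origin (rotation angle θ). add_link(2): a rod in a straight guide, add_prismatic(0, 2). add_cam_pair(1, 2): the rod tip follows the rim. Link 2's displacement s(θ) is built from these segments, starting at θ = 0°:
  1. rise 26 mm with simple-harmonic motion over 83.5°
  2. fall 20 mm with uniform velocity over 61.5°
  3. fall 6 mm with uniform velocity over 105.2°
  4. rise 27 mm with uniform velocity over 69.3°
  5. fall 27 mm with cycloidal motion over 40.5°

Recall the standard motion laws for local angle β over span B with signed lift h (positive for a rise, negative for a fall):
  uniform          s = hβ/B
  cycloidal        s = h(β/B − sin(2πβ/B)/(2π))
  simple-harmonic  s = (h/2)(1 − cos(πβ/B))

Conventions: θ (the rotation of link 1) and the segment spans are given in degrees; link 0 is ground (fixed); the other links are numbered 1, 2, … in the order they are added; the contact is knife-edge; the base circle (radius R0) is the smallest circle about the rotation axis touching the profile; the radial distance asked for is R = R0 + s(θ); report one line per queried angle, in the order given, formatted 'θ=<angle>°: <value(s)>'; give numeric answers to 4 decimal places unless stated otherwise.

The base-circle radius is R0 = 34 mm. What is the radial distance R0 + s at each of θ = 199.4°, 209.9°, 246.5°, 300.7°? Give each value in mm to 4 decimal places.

segment 1 (0° to 83.5°, simple-harmonic, h = 26) is passed completely: s = 0.0000 + (26) = 26.0000
segment 2 (83.5° to 145°, uniform, h = -20) is passed completely: s = 26.0000 + (-20) = 6.0000
θ = 199.4° falls in segment 3 (145° to 250.2°, uniform, h = -6): β = 199.4 − 145 = 54.4°, B = 105.2°; Δs = -6·54.4/105.2 = -3.1027; s = 6.0000 − 3.1027 = 2.8973
θ = 209.9° falls in segment 3 (145° to 250.2°, uniform, h = -6): β = 209.9 − 145 = 64.9°, B = 105.2°; Δs = -6·64.9/105.2 = -3.7015; s = 6.0000 − 3.7015 = 2.2985
θ = 246.5° falls in segment 3 (145° to 250.2°, uniform, h = -6): β = 246.5 − 145 = 101.5°, B = 105.2°; Δs = -6·101.5/105.2 = -5.7890; s = 6.0000 − 5.7890 = 0.2110
segment 3 (145° to 250.2°, uniform, h = -6) is passed completely: s = 6.0000 + (-6) = 0.0000
θ = 300.7° falls in segment 4 (250.2° to 319.5°, uniform, h = 27): β = 300.7 − 250.2 = 50.5°, B = 69.3°; Δs = 27·50.5/69.3 = 19.6753; s = 0.0000 + 19.6753 = 19.6753
θ=199.4°: R = R0 + s = 34 + 2.8973 = 36.8973
θ=209.9°: R = R0 + s = 34 + 2.2985 = 36.2985
θ=246.5°: R = R0 + s = 34 + 0.2110 = 34.2110
θ=300.7°: R = R0 + s = 34 + 19.6753 = 53.6753

θ=199.4°: 36.8973
θ=209.9°: 36.2985
θ=246.5°: 34.2110
θ=300.7°: 53.6753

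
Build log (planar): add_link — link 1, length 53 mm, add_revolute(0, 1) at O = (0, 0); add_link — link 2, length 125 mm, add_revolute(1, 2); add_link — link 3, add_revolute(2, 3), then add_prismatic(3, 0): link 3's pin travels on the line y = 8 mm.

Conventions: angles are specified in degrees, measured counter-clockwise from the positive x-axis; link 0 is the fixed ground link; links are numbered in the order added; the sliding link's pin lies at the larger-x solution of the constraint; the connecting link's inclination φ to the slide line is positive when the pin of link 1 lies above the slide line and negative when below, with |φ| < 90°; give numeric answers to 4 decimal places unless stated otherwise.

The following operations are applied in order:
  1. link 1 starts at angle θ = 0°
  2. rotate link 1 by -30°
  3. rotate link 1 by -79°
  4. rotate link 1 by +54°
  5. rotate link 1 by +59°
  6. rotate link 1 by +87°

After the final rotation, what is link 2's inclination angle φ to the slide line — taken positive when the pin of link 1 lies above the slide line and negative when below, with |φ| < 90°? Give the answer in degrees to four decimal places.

geometry: r = 53 mm, L = 125 mm, e = 8 mm; θ starts at 0°
rotate link 1 by -30°: θ ← 0° -30° = -30°
rotate link 1 by -79°: θ ← -30° -79° = -109°
rotate link 1 by +54°: θ ← -109° +54° = -55°
rotate link 1 by +59°: θ ← -55° +59° = 4°
rotate link 1 by +87°: θ ← 4° +87° = 91°
h = r sin θ − e = 52.991928 − 8 = 44.991928
sin φ = h / L = 44.991928 / 125 = 0.35993542
φ = arcsin(0.35993542) = 21.096230°

21.0962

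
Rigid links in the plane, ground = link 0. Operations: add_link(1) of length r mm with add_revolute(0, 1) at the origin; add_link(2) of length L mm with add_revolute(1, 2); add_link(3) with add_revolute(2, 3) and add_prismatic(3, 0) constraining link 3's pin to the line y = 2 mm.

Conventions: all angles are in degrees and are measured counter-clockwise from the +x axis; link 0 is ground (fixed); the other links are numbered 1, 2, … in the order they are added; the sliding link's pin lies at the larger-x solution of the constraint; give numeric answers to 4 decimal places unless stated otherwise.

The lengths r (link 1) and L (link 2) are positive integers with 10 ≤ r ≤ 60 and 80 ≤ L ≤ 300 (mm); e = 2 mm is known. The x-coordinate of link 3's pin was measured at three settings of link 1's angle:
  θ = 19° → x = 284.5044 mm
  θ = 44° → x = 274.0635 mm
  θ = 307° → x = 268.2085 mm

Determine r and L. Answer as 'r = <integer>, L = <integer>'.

constraint per measurement: (x − r cos θ)² + (r sin θ − e)² = L²
subtracting the θ₁ and θ₂ equations cancels the r² and L² terms:
r = (x₁² − x₂²) / (2[(x₁cos θ₁ + e sin θ₁) − (x₂cos θ₂ + e sin θ₂)]) = 41.0001 → r = 41
L² = (x₁ − r cos θ₁)² + (r sin θ₁ − e)² = 60516.0164 → L = 246.0000 → L = 246
check at θ₃=307°: x = 268.2085 (printed 268.2085) ✓

r = 41, L = 246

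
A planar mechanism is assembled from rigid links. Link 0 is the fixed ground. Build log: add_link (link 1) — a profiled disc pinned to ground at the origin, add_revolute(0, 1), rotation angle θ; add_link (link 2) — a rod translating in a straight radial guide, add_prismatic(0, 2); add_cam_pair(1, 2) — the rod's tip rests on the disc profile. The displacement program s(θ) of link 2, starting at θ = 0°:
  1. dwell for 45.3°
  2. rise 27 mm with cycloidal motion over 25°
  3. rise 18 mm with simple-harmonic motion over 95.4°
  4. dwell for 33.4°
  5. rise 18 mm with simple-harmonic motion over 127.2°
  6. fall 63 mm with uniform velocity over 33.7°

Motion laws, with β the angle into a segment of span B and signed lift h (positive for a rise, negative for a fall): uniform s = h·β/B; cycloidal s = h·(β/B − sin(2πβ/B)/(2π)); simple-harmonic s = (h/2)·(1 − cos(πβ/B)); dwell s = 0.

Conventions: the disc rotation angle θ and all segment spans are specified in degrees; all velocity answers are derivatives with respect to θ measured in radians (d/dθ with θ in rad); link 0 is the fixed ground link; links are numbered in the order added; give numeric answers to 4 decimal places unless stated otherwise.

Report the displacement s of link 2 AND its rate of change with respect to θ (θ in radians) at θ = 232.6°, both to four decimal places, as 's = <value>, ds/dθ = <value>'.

seg 1 [0°–45.3°] dwell: s stays 0.0000
seg 2 [45.3°–70.3°] cycloidal, h=27: full span → s += 27 → s = 27.0000
seg 3 [70.3°–165.7°] simple-harmonic, h=18: full span → s += 18 → s = 45.0000
seg 4 [165.7°–199.1°] dwell: s stays 45.0000
seg 5 [199.1°–326.3°] simple-harmonic, h=18: θ=232.6° here. β=33.5, B=127.2. 18/2·(1 − cos(π·0.2634)) = 2.9088 → s = 47.9088
velocity in seg [199.1°–326.3°] (simple-harmonic), θ in radians: β = 33.5° = 0.5847 rad, B = 127.2° = 2.2201 rad; ds/dθ = (πh/(2B)) sin(πβ/B) = (π·18/(2·2.2201)) sin(π·0.2634) = 9.375673 mm/rad

s = 47.9088, ds/dθ = 9.3757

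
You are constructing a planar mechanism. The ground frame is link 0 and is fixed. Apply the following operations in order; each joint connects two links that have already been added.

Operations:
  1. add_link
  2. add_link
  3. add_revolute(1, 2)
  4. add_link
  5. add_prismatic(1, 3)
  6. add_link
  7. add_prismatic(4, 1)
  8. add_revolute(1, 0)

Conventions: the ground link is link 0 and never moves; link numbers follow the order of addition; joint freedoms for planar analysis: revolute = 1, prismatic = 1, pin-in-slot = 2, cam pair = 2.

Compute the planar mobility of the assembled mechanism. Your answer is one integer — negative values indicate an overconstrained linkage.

ground; <1,0,0>
#1 <2,0,0>
#2 <3,0,0>
R:1↔2 J1 <3,1,0>
#3 <4,1,0>
P:1↔3 J1 <4,2,0>
#4 <5,2,0>
P:4↔1 J1 <5,3,0>
R:1↔0 J1 <5,4,0>
3×4 − 2×4 − 1×0 = 4

M = 4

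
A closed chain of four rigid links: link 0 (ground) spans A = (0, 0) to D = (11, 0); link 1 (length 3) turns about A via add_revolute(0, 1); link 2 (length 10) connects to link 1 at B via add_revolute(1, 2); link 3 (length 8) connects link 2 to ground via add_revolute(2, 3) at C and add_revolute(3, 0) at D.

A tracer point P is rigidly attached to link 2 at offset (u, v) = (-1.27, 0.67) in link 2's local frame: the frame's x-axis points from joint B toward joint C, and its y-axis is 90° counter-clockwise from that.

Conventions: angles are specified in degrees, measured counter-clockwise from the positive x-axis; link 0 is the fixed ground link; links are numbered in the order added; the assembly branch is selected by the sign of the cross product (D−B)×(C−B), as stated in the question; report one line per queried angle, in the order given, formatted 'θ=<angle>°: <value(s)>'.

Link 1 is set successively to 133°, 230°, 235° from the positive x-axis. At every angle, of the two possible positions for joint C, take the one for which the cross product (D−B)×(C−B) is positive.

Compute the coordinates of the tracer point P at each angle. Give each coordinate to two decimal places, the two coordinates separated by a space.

A=(0,0), D=(11.00,0)
θ=133°: B = A + 3.00·(cos133°, sin133°) = (-2.0460, 2.1941)
θ=133°: |BD| = 13.2292
θ=133°: circle(B,10.00) ∩ circle(D,8.00): a=7.9752, h=6.0329
θ=133°:   candidates: C₊=(6.8193,6.8207) cross=79.810; C₋=(4.8182,-5.0780) cross=-79.810
θ=133°:   branch + wants cross > 0 → take C=(6.8193,6.8207) (cross=79.810)
θ=133°: ex = (C−B)/|BC| = (0.8865,0.4627); ey = (-0.4627,0.8865)
θ=133°: P = B + -1.27·ex + 0.67·ey = (-3.4819,2.2005)
θ=230°: B = A + 3.00·(cos230°, sin230°) = (-1.9284, -2.2981)
θ=230°: |BD| = 13.1310
θ=230°: circle(B,10.00) ∩ circle(D,8.00): a=7.9363, h=6.0840
θ=230°:   candidates: C₊=(4.8207,5.0809) cross=79.889; C₋=(6.9503,-6.8992) cross=-79.889
θ=230°:   branch + wants cross > 0 → take C=(4.8207,5.0809) (cross=79.889)
θ=230°: ex = (C−B)/|BC| = (0.6749,0.7379); ey = (-0.7379,0.6749)
θ=230°: P = B + -1.27·ex + 0.67·ey = (-3.2799,-2.7831)
θ=235°: B = A + 3.00·(cos235°, sin235°) = (-1.7207, -2.4575)
θ=235°: |BD| = 12.9559
θ=235°: circle(B,10.00) ∩ circle(D,8.00): a=7.8673, h=6.1730
θ=235°:   candidates: C₊=(4.8329,5.0957) cross=79.977; C₋=(7.1746,-7.0261) cross=-79.977
θ=235°:   branch + wants cross > 0 → take C=(4.8329,5.0957) (cross=79.977)
θ=235°: ex = (C−B)/|BC| = (0.6554,0.7553); ey = (-0.7553,0.6554)
θ=235°: P = B + -1.27·ex + 0.67·ey = (-3.0591,-2.9776)

θ=133°: -3.48 2.20
θ=230°: -3.28 -2.78
θ=235°: -3.06 -2.98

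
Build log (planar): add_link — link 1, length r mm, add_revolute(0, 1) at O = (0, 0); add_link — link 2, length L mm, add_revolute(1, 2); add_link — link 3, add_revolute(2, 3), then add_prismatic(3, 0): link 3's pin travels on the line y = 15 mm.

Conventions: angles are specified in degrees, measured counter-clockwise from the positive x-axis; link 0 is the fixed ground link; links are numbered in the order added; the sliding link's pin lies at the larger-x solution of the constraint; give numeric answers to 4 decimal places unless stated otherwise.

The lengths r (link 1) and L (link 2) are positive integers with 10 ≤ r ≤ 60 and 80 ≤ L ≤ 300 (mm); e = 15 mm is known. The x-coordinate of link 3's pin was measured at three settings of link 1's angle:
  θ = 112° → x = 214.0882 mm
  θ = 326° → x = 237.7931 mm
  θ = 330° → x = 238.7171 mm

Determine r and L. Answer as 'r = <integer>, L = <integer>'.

constraint per measurement: (x − r cos θ)² + (r sin θ − e)² = L²
subtracting the θ₁ and θ₂ equations cancels the r² and L² terms:
r = (x₁² − x₂²) / (2[(x₁cos θ₁ + e sin θ₁) − (x₂cos θ₂ + e sin θ₂)]) = 21.0000 → r = 21
L² = (x₁ − r cos θ₁)² + (r sin θ₁ − e)² = 49283.9833 → L = 222.0000 → L = 222
check at θ₃=330°: x = 238.7171 (printed 238.7171) ✓

r = 21, L = 222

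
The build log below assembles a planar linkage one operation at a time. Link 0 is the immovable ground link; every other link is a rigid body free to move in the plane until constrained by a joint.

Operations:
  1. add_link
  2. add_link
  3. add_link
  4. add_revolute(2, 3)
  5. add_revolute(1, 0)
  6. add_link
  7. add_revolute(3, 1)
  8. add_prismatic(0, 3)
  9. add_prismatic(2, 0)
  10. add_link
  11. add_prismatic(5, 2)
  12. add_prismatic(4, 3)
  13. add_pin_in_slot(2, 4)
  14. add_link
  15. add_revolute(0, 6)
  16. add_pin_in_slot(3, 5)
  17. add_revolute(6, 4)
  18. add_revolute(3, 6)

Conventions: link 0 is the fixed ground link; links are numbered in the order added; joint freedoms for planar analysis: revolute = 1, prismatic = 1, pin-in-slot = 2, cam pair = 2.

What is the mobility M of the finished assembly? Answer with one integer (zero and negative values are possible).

link 0 = ground. State L|J1|J2 = 1|0|0
+link1  2|0|0
+link2  3|0|0
+link3  4|0|0
R(2,3) f=1→J1  4|1|0
R(1,0) f=1→J1  4|2|0
+link4  5|2|0
R(3,1) f=1→J1  5|3|0
P(0,3) f=1→J1  5|4|0
P(2,0) f=1→J1  5|5|0
+link5  6|5|0
P(5,2) f=1→J1  6|6|0
P(4,3) f=1→J1  6|7|0
PS(2,4) f=2→J2  6|7|1
+link6  7|7|1
R(0,6) f=1→J1  7|8|1
PS(3,5) f=2→J2  7|8|2
R(6,4) f=1→J1  7|9|2
R(3,6) f=1→J1  7|10|2
M = 3(7−1)−2·10−2 = 18−20−2 = -4

M = -4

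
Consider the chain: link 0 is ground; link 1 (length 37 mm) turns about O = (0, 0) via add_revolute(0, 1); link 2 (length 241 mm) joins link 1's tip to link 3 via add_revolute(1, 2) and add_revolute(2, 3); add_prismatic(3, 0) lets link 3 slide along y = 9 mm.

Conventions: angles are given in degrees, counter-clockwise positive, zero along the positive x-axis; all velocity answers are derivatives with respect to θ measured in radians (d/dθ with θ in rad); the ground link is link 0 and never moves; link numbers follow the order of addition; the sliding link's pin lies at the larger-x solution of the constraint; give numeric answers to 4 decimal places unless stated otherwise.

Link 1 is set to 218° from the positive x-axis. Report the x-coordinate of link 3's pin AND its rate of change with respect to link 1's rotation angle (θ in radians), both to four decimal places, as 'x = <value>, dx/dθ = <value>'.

geometry: r = 37 mm, L = 241 mm, e = 9 mm
crank pin P = (r cos θ, r sin θ) = (-29.156398, -22.779475)
h = r sin θ − e = -22.779475 − 9 = -31.779475
x = r cos θ + √(L² − h²) = -29.156398 + 238.895511 = 209.739113
dx/dθ = −r sin θ − h·r cos θ/√(L² − h²) (θ in radians; h = -31.779475) = 18.900896

x = 209.7391, dx/dθ = 18.9009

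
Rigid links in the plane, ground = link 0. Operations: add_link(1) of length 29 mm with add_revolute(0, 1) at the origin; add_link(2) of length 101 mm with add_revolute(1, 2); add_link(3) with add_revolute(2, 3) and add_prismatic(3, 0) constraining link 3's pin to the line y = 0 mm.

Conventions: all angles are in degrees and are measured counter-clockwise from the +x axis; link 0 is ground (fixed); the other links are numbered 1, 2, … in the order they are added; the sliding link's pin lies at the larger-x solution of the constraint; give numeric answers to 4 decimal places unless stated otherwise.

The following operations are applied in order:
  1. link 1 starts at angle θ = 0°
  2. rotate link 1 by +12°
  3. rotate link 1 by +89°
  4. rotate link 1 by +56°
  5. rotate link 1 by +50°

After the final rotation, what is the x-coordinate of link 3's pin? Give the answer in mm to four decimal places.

geometry: r = 29 mm, L = 101 mm, e = 0 mm; θ starts at 0°
rotate link 1 by +12°: θ ← 0° +12° = 12°
rotate link 1 by +89°: θ ← 12° +89° = 101°
rotate link 1 by +56°: θ ← 101° +56° = 157°
rotate link 1 by +50°: θ ← 157° +50° = 207°
crank pin P = (r cos θ, r sin θ) = (-25.839189, -13.165724)
h = r sin θ − e = -13.165724 − 0 = -13.165724
x = r cos θ + √(L² − h²) = -25.839189 + 100.138223 = 74.299034

74.2990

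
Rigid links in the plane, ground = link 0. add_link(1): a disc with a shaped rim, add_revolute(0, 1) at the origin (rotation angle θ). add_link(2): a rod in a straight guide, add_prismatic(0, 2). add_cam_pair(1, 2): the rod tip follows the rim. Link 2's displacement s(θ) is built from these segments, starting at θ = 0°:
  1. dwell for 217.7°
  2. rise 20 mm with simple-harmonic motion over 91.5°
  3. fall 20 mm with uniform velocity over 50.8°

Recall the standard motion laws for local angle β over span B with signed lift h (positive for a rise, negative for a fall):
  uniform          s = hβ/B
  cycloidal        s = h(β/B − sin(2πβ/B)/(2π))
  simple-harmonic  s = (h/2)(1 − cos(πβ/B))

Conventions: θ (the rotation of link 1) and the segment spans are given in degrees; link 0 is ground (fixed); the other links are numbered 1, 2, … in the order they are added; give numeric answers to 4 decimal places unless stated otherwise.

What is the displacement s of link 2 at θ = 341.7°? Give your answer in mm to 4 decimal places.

segment 1 (0° to 217.7°, dwell): s unchanged at 0.0000
segment 2 (217.7° to 309.2°, simple-harmonic, h = 20) is passed completely: s = 0.0000 + (20) = 20.0000
θ = 341.7° falls in segment 3 (309.2° to 360°, uniform, h = -20): β = 341.7 − 309.2 = 32.5°, B = 50.8°; Δs = -20·32.5/50.8 = -12.7953; s = 20.0000 − 12.7953 = 7.2047

7.2047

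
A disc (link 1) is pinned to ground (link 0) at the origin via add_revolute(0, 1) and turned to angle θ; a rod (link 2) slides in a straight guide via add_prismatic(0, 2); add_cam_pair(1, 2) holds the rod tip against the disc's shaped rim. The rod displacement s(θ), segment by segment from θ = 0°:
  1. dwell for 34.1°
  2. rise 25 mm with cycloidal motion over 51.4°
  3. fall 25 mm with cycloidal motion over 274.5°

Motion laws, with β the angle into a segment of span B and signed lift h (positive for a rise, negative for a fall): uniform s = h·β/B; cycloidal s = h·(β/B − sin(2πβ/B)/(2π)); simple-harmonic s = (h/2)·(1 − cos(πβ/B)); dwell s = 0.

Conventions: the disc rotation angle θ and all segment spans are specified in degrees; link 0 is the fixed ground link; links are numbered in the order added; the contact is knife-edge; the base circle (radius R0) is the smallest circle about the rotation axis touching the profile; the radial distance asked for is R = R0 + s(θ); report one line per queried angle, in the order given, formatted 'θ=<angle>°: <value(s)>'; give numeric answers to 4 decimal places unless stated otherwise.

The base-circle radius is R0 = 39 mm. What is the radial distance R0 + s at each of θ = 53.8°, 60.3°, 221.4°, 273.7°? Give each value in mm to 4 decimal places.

segment 1 (0° to 34.1°, dwell): s unchanged at 0.0000
θ = 53.8° falls in segment 2 (34.1° to 85.5°, cycloidal, h = 25): β = 53.8 − 34.1 = 19.7°, B = 51.4°; Δs = 25·(0.3833 − sin(2π·0.3833)/(2π)) = 6.9181; s = 0.0000 + 6.9181 = 6.9181
θ = 60.3° falls in segment 2 (34.1° to 85.5°, cycloidal, h = 25): β = 60.3 − 34.1 = 26.2°, B = 51.4°; Δs = 25·(0.5097 − sin(2π·0.5097)/(2π)) = 12.9862; s = 0.0000 + 12.9862 = 12.9862
segment 2 (34.1° to 85.5°, cycloidal, h = 25) is passed completely: s = 0.0000 + (25) = 25.0000
θ = 221.4° falls in segment 3 (85.5° to 360°, cycloidal, h = -25): β = 221.4 − 85.5 = 135.9°, B = 274.5°; Δs = -25·(0.4951 − sin(2π·0.4951)/(2π)) = -12.2541; s = 25.0000 − 12.2541 = 12.7459
θ = 273.7° falls in segment 3 (85.5° to 360°, cycloidal, h = -25): β = 273.7 − 85.5 = 188.2°, B = 274.5°; Δs = -25·(0.6856 − sin(2π·0.6856)/(2π)) = -20.7979; s = 25.0000 − 20.7979 = 4.2021
θ=53.8°: R = R0 + s = 39 + 6.9181 = 45.9181
θ=60.3°: R = R0 + s = 39 + 12.9862 = 51.9862
θ=221.4°: R = R0 + s = 39 + 12.7459 = 51.7459
θ=273.7°: R = R0 + s = 39 + 4.2021 = 43.2021

θ=53.8°: 45.9181
θ=60.3°: 51.9862
θ=221.4°: 51.7459
θ=273.7°: 43.2021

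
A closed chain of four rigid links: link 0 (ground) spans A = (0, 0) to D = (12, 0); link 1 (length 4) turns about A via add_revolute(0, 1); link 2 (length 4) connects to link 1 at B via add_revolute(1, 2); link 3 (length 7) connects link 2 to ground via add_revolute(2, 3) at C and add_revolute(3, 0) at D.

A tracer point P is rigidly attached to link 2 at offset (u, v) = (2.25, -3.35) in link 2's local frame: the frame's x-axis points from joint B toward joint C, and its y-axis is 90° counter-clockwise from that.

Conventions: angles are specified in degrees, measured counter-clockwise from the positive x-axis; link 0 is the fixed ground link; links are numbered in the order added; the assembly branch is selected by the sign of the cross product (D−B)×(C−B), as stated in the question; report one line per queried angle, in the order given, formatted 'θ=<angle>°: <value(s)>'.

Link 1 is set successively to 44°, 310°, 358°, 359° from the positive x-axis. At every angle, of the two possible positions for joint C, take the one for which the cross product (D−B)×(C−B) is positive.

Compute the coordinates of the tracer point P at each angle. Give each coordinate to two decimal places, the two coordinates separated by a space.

A=(0,0), D=(12.00,0)
θ=44°: B = A + 4.00·(cos44°, sin44°) = (2.8774, 2.7786)
θ=44°: |BD| = 9.5364
θ=44°: circle(B,4.00) ∩ circle(D,7.00): a=3.0380, h=2.6020
θ=44°:   candidates: C₊=(6.5417,4.3826) cross=24.814; C₋=(5.0254,-0.5957) cross=-24.814
θ=44°:   branch + wants cross > 0 → take C=(6.5417,4.3826) (cross=24.814)
θ=44°: ex = (C−B)/|BC| = (0.9161,0.4010); ey = (-0.4010,0.9161)
θ=44°: P = B + 2.25·ex + -3.35·ey = (6.2818,0.6120)
θ=310°: B = A + 4.00·(cos310°, sin310°) = (2.5712, -3.0642)
θ=310°: |BD| = 9.9143
θ=310°: circle(B,4.00) ∩ circle(D,7.00): a=3.2929, h=2.2709
θ=310°:   candidates: C₊=(5.0009,0.1133) cross=22.515; C₋=(6.4047,-4.2062) cross=-22.515
θ=310°:   branch + wants cross > 0 → take C=(5.0009,0.1133) (cross=22.515)
θ=310°: ex = (C−B)/|BC| = (0.6074,0.7944); ey = (-0.7944,0.6074)
θ=310°: P = B + 2.25·ex + -3.35·ey = (6.5990,-3.3118)
θ=358°: B = A + 4.00·(cos358°, sin358°) = (3.9976, -0.1396)
θ=358°: |BD| = 8.0037
θ=358°: circle(B,4.00) ∩ circle(D,7.00): a=1.9403, h=3.4979
θ=358°:   candidates: C₊=(5.8765,3.3916) cross=27.996; C₋=(5.9985,-3.6031) cross=-27.996
θ=358°:   branch + wants cross > 0 → take C=(5.8765,3.3916) (cross=27.996)
θ=358°: ex = (C−B)/|BC| = (0.4697,0.8828); ey = (-0.8828,0.4697)
θ=358°: P = B + 2.25·ex + -3.35·ey = (8.0119,0.2731)
θ=359°: B = A + 4.00·(cos359°, sin359°) = (3.9994, -0.0698)
θ=359°: |BD| = 8.0009
θ=359°: circle(B,4.00) ∩ circle(D,7.00): a=1.9382, h=3.4991
θ=359°:   candidates: C₊=(5.9070,3.4460) cross=27.996; C₋=(5.9680,-3.5518) cross=-27.996
θ=359°:   branch + wants cross > 0 → take C=(5.9070,3.4460) (cross=27.996)
θ=359°: ex = (C−B)/|BC| = (0.4769,0.8790); ey = (-0.8790,0.4769)
θ=359°: P = B + 2.25·ex + -3.35·ey = (8.0169,0.3102)

θ=44°: 6.28 0.61
θ=310°: 6.60 -3.31
θ=358°: 8.01 0.27
θ=359°: 8.02 0.31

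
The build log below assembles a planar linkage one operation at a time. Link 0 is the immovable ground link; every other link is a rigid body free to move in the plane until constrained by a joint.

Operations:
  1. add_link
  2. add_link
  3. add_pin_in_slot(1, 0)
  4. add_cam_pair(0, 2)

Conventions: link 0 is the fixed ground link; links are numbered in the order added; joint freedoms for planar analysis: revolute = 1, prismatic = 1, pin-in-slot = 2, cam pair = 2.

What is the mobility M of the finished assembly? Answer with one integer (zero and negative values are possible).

link 0 = ground. State L|J1|J2 = 1|0|0
+link1  2|0|0
+link2  3|0|0
PS(1,0) f=2→J2  3|0|1
C(0,2) f=2→J2  3|0|2
M = 3(3−1)−2·0−2 = 6−0−2 = 4

M = 4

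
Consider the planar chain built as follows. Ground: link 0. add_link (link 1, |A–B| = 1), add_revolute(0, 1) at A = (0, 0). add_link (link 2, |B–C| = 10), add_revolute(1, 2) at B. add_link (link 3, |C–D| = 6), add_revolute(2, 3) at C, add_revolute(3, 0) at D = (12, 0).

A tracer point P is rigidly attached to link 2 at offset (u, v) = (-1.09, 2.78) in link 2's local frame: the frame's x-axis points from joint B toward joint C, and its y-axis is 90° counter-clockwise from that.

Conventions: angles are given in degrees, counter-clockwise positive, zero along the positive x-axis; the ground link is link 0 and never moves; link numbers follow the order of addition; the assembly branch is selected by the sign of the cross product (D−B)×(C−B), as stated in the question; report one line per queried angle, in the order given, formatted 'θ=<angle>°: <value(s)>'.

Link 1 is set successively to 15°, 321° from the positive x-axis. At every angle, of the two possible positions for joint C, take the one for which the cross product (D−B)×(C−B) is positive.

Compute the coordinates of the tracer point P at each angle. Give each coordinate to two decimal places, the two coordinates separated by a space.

A=(0,0), D=(12.00,0)
θ=15°: B = A + 1.00·(cos15°, sin15°) = (0.9659, 0.2588)
θ=15°: |BD| = 11.0371
θ=15°: circle(B,10.00) ∩ circle(D,6.00): a=8.4179, h=5.3981
θ=15°:   candidates: C₊=(9.5081,5.4580) cross=59.579; C₋=(9.2549,-5.3352) cross=-59.579
θ=15°:   branch + wants cross > 0 → take C=(9.5081,5.4580) (cross=59.579)
θ=15°: ex = (C−B)/|BC| = (0.8542,0.5199); ey = (-0.5199,0.8542)
θ=15°: P = B + -1.09·ex + 2.78·ey = (-1.4106,2.0668)
θ=321°: B = A + 1.00·(cos321°, sin321°) = (0.7771, -0.6293)
θ=321°: |BD| = 11.2405
θ=321°: circle(B,10.00) ∩ circle(D,6.00): a=8.4671, h=5.3206
θ=321°:   candidates: C₊=(8.9331,5.1569) cross=59.806; C₋=(9.5288,-5.4675) cross=-59.806
θ=321°:   branch + wants cross > 0 → take C=(8.9331,5.1569) (cross=59.806)
θ=321°: ex = (C−B)/|BC| = (0.8156,0.5786); ey = (-0.5786,0.8156)
θ=321°: P = B + -1.09·ex + 2.78·ey = (-1.7204,1.0073)

θ=15°: -1.41 2.07
θ=321°: -1.72 1.01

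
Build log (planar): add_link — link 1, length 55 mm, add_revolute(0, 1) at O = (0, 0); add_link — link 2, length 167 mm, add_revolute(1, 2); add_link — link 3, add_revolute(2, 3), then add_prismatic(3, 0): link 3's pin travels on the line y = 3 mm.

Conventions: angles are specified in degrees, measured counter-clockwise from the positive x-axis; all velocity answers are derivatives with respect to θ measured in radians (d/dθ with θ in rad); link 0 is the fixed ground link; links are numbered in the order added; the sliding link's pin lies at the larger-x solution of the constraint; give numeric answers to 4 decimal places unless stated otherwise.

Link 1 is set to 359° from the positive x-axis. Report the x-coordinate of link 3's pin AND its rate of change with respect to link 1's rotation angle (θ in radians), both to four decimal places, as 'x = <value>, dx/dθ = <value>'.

geometry: r = 55 mm, L = 167 mm, e = 3 mm
crank pin P = (r cos θ, r sin θ) = (54.991623, -0.959882)
h = r sin θ − e = -0.959882 − 3 = -3.959882
x = r cos θ + √(L² − h²) = 54.991623 + 166.953045 = 221.944669
dx/dθ = −r sin θ − h·r cos θ/√(L² − h²) (θ in radians; h = -3.959882) = 2.264203

x = 221.9447, dx/dθ = 2.2642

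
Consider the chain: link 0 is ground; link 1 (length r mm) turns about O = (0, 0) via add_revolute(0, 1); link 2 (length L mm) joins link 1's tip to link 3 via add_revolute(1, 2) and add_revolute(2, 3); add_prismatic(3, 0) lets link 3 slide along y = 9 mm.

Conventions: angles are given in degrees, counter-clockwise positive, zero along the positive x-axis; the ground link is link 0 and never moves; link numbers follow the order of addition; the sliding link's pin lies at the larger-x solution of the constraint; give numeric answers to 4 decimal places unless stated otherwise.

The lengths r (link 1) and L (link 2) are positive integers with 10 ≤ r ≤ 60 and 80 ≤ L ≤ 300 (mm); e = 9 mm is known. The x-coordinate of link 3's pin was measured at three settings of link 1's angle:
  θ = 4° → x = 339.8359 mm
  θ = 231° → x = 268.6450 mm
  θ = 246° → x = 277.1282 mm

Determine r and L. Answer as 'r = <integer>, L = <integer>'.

constraint per measurement: (x − r cos θ)² + (r sin θ − e)² = L²
subtracting the θ₁ and θ₂ equations cancels the r² and L² terms:
r = (x₁² − x₂²) / (2[(x₁cos θ₁ + e sin θ₁) − (x₂cos θ₂ + e sin θ₂)]) = 42.0000 → r = 42
L² = (x₁ − r cos θ₁)² + (r sin θ₁ − e)² = 88804.0246 → L = 298.0000 → L = 298
check at θ₃=246°: x = 277.1282 (printed 277.1282) ✓

r = 42, L = 298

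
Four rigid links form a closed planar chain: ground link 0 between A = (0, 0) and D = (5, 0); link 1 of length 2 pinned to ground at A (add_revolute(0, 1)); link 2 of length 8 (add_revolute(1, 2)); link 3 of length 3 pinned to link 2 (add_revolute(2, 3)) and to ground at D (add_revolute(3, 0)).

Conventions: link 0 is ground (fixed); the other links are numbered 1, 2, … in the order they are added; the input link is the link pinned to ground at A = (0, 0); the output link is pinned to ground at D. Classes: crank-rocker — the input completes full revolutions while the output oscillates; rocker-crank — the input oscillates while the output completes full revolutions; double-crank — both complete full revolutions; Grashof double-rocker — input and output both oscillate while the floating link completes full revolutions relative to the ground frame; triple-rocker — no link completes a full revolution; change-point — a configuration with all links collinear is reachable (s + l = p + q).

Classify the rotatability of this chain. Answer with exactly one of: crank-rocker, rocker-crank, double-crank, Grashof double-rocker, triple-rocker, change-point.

lengths: ground=5, input=2, coupler=8, output=3
sorted: s=2 (shortest), l=8 (longest), p+q=8
s + l = 10 vs p + q = 8
s + l > p + q → non-Grashof → no link fully rotates → triple-rocker

triple-rocker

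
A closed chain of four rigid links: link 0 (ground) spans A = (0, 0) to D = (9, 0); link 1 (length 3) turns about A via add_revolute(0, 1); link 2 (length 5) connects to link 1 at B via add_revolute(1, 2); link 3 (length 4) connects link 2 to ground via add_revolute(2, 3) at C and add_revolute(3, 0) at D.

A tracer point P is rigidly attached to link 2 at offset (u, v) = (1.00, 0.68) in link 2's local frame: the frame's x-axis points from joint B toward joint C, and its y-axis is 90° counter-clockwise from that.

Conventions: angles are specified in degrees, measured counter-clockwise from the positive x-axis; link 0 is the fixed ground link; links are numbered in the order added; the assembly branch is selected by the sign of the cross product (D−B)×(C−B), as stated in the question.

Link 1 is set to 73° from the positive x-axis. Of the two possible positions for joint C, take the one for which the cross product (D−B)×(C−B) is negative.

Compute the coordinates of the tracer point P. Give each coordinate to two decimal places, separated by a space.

A=(0,0), D=(9.00,0)
B = A + 3.00·(cos73°, sin73°) = (0.8771, 2.8689)
|BD| = 8.6146
circle(B,5.00) ∩ circle(D,4.00): a=4.8297, h=1.2939
  candidates: C₊=(5.8620,2.4805) cross=11.146; C₋=(5.0002,0.0405) cross=-11.146
  branch - wants cross < 0 → take C=(5.0002,0.0405) (cross=-11.146)
ex = (C−B)/|BC| = (0.8246,-0.5657); ey = (0.5657,0.8246)
P = B + 1.00·ex + 0.68·ey = (2.0864,2.8640)

2.09 2.86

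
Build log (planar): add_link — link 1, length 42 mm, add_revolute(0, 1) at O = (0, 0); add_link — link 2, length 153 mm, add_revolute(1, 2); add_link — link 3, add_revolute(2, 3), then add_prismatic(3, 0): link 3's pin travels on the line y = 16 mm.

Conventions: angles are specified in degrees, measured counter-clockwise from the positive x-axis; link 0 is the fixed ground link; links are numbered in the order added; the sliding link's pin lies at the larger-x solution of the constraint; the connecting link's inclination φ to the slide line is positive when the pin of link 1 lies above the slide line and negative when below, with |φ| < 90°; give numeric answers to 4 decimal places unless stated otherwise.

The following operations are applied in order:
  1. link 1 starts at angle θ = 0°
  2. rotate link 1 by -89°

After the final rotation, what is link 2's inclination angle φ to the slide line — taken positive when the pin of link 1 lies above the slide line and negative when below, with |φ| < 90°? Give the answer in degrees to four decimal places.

geometry: r = 42 mm, L = 153 mm, e = 16 mm; θ starts at 0°
rotate link 1 by -89°: θ ← 0° -89° = -89°
h = r sin θ − e = -41.993603 − 16 = -57.993603
sin φ = h / L = -57.993603 / 153 = -0.37904316
φ = arcsin(-0.37904316) = -22.274426°

-22.2744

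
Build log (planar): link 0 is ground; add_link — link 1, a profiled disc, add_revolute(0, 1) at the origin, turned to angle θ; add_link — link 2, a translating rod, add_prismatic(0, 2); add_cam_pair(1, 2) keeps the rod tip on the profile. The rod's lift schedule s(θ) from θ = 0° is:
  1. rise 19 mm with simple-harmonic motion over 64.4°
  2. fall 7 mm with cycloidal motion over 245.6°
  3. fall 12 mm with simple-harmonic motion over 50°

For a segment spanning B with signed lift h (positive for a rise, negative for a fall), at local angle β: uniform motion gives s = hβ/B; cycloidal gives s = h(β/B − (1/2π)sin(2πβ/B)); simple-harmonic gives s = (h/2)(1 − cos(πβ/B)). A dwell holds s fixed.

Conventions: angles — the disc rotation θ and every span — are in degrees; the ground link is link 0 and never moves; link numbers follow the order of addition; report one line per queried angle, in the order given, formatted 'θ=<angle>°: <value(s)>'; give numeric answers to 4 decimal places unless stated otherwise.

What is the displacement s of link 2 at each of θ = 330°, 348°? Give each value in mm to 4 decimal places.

seg 1 [0°–64.4°] simple-harmonic, h=19: full span → s += 19 → s = 19.0000
seg 2 [64.4°–310°] cycloidal, h=-7: full span → s += -7 → s = 12.0000
seg 3 [310°–360°] simple-harmonic, h=-12: θ=330° here. β=20, B=50. -12/2·(1 − cos(π·0.4000)) = -4.1459 → s = 7.8541
seg 3 [310°–360°] simple-harmonic, h=-12: θ=348° here. β=38, B=50. -12/2·(1 − cos(π·0.7600)) = -10.3738 → s = 1.6262

θ=330°: 7.8541
θ=348°: 1.6262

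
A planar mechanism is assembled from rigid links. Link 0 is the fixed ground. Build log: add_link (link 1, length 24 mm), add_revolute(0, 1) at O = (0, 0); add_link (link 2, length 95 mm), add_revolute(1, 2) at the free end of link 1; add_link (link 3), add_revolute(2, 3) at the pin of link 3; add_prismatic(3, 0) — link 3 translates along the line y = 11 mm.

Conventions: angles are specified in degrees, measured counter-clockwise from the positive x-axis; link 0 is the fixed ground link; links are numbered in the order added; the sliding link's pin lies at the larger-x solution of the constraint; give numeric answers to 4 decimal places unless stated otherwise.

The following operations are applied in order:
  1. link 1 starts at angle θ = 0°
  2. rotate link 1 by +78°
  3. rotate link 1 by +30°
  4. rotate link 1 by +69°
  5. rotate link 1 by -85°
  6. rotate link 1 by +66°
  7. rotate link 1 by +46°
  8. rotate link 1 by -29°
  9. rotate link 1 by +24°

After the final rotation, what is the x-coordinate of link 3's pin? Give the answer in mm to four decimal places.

geometry: r = 24 mm, L = 95 mm, e = 11 mm; θ starts at 0°
rotate link 1 by +78°: θ ← 0° +78° = 78°
rotate link 1 by +30°: θ ← 78° +30° = 108°
rotate link 1 by +69°: θ ← 108° +69° = 177°
rotate link 1 by -85°: θ ← 177° -85° = 92°
rotate link 1 by +66°: θ ← 92° +66° = 158°
rotate link 1 by +46°: θ ← 158° +46° = 204°
rotate link 1 by -29°: θ ← 204° -29° = 175°
rotate link 1 by +24°: θ ← 175° +24° = 199°
crank pin P = (r cos θ, r sin θ) = (-22.692446, -7.813636)
h = r sin θ − e = -7.813636 − 11 = -18.813636
x = r cos θ + √(L² − h²) = -22.692446 + 93.118457 = 70.426012

70.4260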